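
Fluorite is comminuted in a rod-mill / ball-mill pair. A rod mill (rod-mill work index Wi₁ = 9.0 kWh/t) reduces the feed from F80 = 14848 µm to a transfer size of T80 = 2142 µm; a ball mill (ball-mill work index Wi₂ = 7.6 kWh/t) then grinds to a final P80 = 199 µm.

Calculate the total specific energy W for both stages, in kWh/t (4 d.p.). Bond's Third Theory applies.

W = 4.9514 kWh/t

Bond: W = 10·Wi·(1/√P80 − 1/√F80)
Stage 1 (14848→2142 µm, Wi₁=9.0): W₁ = 10·9.0·(0.021607 − 0.008207) = 1.2060 kWh/t
Stage 2 (2142→199 µm, Wi₂=7.6): W₂ = 10·7.6·(0.070888 − 0.021607) = 3.7454 kWh/t
W = W₁ + W₂ = 1.2060 + 3.7454 = 4.9514 kWh/t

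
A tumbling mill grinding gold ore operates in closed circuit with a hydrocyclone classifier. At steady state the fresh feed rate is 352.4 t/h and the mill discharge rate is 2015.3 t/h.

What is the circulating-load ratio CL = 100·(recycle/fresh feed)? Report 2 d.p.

CL = 471.88 %

M = F + R at steady state, so:
R = M − F = 2015.3 − 352.4 = 1662.9 t/h
CL = 100·R/F = 100·1662.9/352.4 = 471.88 %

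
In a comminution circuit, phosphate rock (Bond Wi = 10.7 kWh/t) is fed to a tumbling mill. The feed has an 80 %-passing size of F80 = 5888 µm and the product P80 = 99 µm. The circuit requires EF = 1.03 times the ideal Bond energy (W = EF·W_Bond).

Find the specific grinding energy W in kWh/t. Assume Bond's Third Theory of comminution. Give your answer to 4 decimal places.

W = 10·Wi·[P80^(−½) − F80^(−½)]
1/√99 = 0.100504;  1/√5888 = 0.013032
W = 10·10.7·(0.100504 − 0.013032) = 9.3595 kWh/t
Apply correction: 9.3595 × 1.03 = 9.6402 kWh/t

W = 9.6402 kWh/t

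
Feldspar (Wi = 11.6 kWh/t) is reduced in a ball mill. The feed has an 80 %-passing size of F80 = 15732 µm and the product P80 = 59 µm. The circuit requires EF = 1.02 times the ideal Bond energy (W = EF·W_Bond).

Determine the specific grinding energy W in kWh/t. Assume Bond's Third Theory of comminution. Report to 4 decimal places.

W = 10 Wi (P80^-0.5 − F80^-0.5)
1/√59 = 0.130189;  1/√15732 = 0.007973
W = 10·11.6·(0.130189 − 0.007973) = 14.1771 kWh/t
W_actual = 1.02 × 14.1771 = 14.4606 kWh/t

W = 14.4606 kWh/t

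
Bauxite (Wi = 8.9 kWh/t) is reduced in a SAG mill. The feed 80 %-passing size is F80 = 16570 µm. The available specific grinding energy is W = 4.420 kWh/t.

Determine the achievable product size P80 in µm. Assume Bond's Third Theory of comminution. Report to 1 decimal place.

P80 = 303.2 µm

W = 10·Wi·(P80^(-½) − F80^(-½))
⇒ 1/√P80 = W/(10·Wi) + 1/√F80
  = 4.4200/(10·8.9) + 1/√16570 = 0.049663 + 0.007769 = 0.057431
P80 = (1/0.057431)² = 17.4121² = 303.18 µm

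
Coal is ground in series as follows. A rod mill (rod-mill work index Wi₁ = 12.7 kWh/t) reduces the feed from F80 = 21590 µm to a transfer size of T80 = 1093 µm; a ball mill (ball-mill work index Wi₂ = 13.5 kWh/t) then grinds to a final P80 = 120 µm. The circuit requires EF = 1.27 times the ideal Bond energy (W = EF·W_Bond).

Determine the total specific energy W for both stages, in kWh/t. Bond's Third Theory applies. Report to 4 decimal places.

W = 14.2462 kWh/t

W = 10·Wi·(P80^(-½) − F80^(-½))
Stage 1 (21590→1093 µm, Wi₁=12.7): W₁ = 10·12.7·(0.030248 − 0.006806) = 2.9771 kWh/t
Stage 2 (1093→120 µm, Wi₂=13.5): W₂ = 10·13.5·(0.091287 − 0.030248) = 8.2403 kWh/t
W = W₁ + W₂ = 2.9771 + 8.2403 = 11.2175 kWh/t
W_actual = 1.27 × 11.2175 = 14.2462 kWh/t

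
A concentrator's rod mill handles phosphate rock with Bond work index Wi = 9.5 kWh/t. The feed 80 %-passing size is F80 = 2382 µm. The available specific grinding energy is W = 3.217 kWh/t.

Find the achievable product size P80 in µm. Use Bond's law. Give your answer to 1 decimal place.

P80 = 338.5 µm

W = 10·Wi·(P80^(-½) − F80^(-½))
1/√P80 = 1/√F80 + W/(10·Wi)
  = 3.2170/(10·9.5) + 1/√2382 = 0.033863 + 0.020489 = 0.054353
P80 = (1/0.054353)² = 18.3984² = 338.50 µm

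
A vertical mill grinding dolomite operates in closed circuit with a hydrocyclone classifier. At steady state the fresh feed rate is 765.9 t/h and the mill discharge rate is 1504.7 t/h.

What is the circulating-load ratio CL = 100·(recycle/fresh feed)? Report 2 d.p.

M = F + R at steady state, so:
R = M − F = 1504.7 − 765.9 = 738.8 t/h
CL = 100·R/F = 100·738.8/765.9 = 96.46 %

CL = 96.46 %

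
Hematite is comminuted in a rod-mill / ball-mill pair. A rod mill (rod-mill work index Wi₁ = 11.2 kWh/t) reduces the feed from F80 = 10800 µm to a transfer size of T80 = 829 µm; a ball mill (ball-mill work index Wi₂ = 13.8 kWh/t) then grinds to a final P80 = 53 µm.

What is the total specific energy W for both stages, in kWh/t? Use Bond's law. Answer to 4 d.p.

W = 16.9750 kWh/t

W_Bond = 10·Wi·(1/√P₈₀ − 1/√F₈₀)
Stage 1 (10800→829 µm, Wi₁=11.2): W₁ = 10·11.2·(0.034731 − 0.009623) = 2.8122 kWh/t
Stage 2 (829→53 µm, Wi₂=13.8): W₂ = 10·13.8·(0.137361 − 0.034731) = 14.1628 kWh/t
W = W₁ + W₂ = 2.8122 + 14.1628 = 16.9750 kWh/t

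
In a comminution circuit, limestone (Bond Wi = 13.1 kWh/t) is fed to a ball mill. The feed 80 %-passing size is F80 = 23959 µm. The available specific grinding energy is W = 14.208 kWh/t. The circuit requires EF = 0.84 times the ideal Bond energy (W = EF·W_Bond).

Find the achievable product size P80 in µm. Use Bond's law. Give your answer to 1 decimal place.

P80 = 54.4 µm

W_Bond = 10·Wi·(1/√P₈₀ − 1/√F₈₀)
W_Bond = W / EF = 14.208 / 0.84 = 16.9143 kWh/t
P80^-0.5 = F80^-0.5 + W_Bond/(10 Wi)
  = 16.9143/(10·13.1) + 1/√23959 = 0.129117 + 0.006460 = 0.135577
P80 = (1/0.135577)² = 7.3759² = 54.40 µm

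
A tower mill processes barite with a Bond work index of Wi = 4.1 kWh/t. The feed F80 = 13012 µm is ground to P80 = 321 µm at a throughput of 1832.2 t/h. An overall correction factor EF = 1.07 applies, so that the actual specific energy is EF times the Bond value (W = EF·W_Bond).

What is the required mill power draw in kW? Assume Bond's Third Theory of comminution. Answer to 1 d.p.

P = 3781.7 kW

W = 10 Wi (1/√P80 − 1/√F80)  [Bond]
W = 10·4.1·(1/√321 − 1/√13012) = 10·4.1·(0.047048) = 1.9290 kWh/t
With EF = 1.07: W = 1.9290·1.07 = 2.0640 kWh/t
Mill draw = 2.0640 × 1832.2 = 3781.7 kW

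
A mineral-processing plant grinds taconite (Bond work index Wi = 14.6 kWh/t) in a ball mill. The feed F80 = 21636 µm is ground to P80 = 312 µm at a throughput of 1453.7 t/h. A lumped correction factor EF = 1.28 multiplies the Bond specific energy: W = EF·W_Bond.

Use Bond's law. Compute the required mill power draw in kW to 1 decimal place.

W = 10·Wi·(P80^(-½) − F80^(-½))
W = 10·14.6·(1/√312 − 1/√21636) = 10·14.6·(0.049815) = 7.2730 kWh/t
Corrected W = EF·W_Bond = 1.28·7.2730 = 9.3095 kWh/t
Power = W × throughput = 9.3095 kWh/t × 1453.7 t/h = 13533.2 kW

P = 13533.2 kW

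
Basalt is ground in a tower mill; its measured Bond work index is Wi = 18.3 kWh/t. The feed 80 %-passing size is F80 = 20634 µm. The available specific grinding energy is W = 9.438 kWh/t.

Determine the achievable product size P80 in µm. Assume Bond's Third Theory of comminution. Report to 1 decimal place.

Bond:  W = 10 Wi (1/√P − 1/√F)
P80^-0.5 = F80^-0.5 + W/(10 Wi)
  = 9.4380/(10·18.3) + 1/√20634 = 0.051574 + 0.006962 = 0.058535
P80 = (1/0.058535)² = 17.0837² = 291.85 µm

P80 = 291.9 µm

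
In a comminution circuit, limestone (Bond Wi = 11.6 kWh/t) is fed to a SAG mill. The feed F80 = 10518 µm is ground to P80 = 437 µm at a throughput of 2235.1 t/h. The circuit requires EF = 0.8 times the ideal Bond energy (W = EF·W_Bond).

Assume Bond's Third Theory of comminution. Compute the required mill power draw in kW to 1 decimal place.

Bond:  W = 10 Wi (1/√P − 1/√F)
W = 10·11.6·(1/√437 − 1/√10518) = 10·11.6·(0.038086) = 4.4180 kWh/t
W_actual = 0.8 × 4.4180 = 3.5344 kWh/t
P = W·T = 3.5344·2235.1 = 7899.7 kW

P = 7899.7 kW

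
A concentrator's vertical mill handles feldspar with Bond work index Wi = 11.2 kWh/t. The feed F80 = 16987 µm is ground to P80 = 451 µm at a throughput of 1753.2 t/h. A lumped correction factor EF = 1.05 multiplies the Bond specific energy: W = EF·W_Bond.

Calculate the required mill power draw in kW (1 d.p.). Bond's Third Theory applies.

P = 8126.6 kW

Bond:  W = 10 Wi (1/√P − 1/√F)
W = 10·11.2·(1/√451 − 1/√16987) = 10·11.2·(0.039416) = 4.4145 kWh/t
With EF = 1.05: W = 4.4145·1.05 = 4.6353 kWh/t
P = W·T = 4.6353·1753.2 = 8126.6 kW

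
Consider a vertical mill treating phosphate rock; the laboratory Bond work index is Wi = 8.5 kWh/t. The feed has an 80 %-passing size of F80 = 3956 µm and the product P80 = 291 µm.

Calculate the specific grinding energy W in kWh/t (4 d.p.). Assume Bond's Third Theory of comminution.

Bond: W = 10·Wi·(1/√P80 − 1/√F80)
1/√291 = 0.058621;  1/√3956 = 0.015899
W = 10·8.5·(0.058621 − 0.015899) = 3.6314 kWh/t

W = 3.6314 kWh/t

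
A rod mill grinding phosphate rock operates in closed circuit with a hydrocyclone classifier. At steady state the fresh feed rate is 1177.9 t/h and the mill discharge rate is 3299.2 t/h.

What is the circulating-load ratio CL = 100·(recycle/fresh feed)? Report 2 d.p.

Steady state: M = F + R.
R = M − F = 3299.2 − 1177.9 = 2121.3 t/h
CL = 100·R/F = 100·2121.3/1177.9 = 180.09 %

CL = 180.09 %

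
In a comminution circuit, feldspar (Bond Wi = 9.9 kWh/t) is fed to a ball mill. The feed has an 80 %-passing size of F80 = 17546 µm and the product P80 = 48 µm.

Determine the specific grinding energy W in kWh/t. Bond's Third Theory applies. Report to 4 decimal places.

W = 10 Wi (P80^-0.5 − F80^-0.5)
1/√48 = 0.144338;  1/√17546 = 0.007549
W = 10·9.9·(0.144338 − 0.007549) = 13.5420 kWh/t

W = 13.5420 kWh/t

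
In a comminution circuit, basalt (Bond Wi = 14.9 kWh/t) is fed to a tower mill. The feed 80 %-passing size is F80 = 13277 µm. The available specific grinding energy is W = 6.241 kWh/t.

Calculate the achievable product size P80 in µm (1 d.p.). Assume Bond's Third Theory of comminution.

Bond: W = 10·Wi·(1/√P80 − 1/√F80)
P80^(−½) = W/(10 Wi) + F80^(−½)
  = 6.2410/(10·14.9) + 1/√13277 = 0.041886 + 0.008679 = 0.050565
P80 = (1/0.050565)² = 19.7767² = 391.12 µm

P80 = 391.1 µm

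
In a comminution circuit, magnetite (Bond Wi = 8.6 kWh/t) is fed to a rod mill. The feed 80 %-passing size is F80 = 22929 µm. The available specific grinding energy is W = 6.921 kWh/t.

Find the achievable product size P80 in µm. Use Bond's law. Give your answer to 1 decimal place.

W = 10·Wi·(P80^(-½) − F80^(-½))
⇒ 1/√P80 = W/(10 Wi) + 1/√F80
  = 6.9210/(10·8.6) + 1/√22929 = 0.080477 + 0.006604 = 0.087081
P80 = (1/0.087081)² = 11.4836² = 131.87 µm

P80 = 131.9 µm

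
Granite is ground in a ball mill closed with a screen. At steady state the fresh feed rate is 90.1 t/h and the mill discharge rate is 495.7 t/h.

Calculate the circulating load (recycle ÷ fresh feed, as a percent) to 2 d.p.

Mill node: discharge = fresh + recycle.
R = M − F = 495.7 − 90.1 = 405.6 t/h
CL = 100·R/F = 100·405.6/90.1 = 450.17 %

CL = 450.17 %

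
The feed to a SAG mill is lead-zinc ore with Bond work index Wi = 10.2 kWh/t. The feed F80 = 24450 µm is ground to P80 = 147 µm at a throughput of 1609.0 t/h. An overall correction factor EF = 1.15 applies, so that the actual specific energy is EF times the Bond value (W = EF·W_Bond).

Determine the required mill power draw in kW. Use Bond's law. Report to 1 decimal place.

P = 14359.6 kW

W = 10 Wi / √P80 − 10 Wi / √F80
W = 10·10.2·(1/√147 − 1/√24450) = 10·10.2·(0.076083) = 7.7605 kWh/t
With EF = 1.15: W = 7.7605·1.15 = 8.9246 kWh/t
P = W·T = 8.9246·1609.0 = 14359.6 kW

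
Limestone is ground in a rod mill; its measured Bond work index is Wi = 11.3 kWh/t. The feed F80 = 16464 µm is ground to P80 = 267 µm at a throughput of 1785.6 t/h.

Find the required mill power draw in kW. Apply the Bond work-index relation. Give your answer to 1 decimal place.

P = 10775.8 kW

W_Bond = 10·Wi·(1/√P₈₀ − 1/√F₈₀)
W = 10·11.3·(1/√267 − 1/√16464) = 10·11.3·(0.053406) = 6.0348 kWh/t
Power = W × throughput = 6.0348 kWh/t × 1785.6 t/h = 10775.8 kW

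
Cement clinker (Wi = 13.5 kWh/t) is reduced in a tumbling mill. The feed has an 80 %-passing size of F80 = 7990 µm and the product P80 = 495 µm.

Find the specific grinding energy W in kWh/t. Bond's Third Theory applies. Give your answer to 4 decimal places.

W = 10·Wi·(P80^(-½) − F80^(-½))
1/√495 = 0.044947;  1/√7990 = 0.011187
W = 10·13.5·(0.044947 − 0.011187) = 4.5575 kWh/t

W = 4.5575 kWh/t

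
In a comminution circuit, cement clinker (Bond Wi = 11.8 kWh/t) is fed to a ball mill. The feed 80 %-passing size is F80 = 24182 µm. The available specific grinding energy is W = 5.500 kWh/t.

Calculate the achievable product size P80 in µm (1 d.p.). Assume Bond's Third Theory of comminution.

Bond:  W = 10 Wi (1/√P − 1/√F)
⇒ 1/√P80 = W/(10·Wi) + 1/√F80
  = 5.5000/(10·11.8) + 1/√24182 = 0.046610 + 0.006431 = 0.053041
P80 = (1/0.053041)² = 18.8534² = 355.45 µm

P80 = 355.5 µm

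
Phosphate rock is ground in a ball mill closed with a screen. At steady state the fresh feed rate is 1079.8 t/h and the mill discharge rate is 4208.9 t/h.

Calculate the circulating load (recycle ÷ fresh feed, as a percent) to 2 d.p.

Mill node: discharge = fresh + recycle.
R = M − F = 4208.9 − 1079.8 = 3129.1 t/h
CL = 100·R/F = 100·3129.1/1079.8 = 289.79 %

CL = 289.79 %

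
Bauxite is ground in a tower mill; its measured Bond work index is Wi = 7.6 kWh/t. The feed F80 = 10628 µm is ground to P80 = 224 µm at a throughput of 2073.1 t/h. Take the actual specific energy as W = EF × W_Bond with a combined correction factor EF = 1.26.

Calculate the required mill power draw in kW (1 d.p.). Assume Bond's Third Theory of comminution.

W_Bond = 10·Wi·(1/√P₈₀ − 1/√F₈₀)
W = 10·7.6·(1/√224 − 1/√10628) = 10·7.6·(0.057115) = 4.3408 kWh/t
Apply correction: 4.3408 × 1.26 = 5.4694 kWh/t
Power = W × throughput = 5.4694 kWh/t × 2073.1 t/h = 11338.5 kW

P = 11338.5 kW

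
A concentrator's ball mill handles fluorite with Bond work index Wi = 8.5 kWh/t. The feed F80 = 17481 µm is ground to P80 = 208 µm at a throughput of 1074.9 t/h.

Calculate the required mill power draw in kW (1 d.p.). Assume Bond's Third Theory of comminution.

W = 10·Wi·[P80^(−½) − F80^(−½)]
W = 10·8.5·(1/√208 − 1/√17481) = 10·8.5·(0.061774) = 5.2508 kWh/t
P_mill = W·ṁ = 5.2508·1074.9 = 5644.1 kW

P = 5644.1 kW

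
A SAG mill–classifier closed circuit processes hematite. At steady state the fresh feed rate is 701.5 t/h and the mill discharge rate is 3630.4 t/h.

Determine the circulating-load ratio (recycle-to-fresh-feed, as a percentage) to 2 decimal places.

CL = 417.52 %

Discharge = new feed + return, hence
R = M − F = 3630.4 − 701.5 = 2928.9 t/h
CL = 100·R/F = 100·2928.9/701.5 = 417.52 %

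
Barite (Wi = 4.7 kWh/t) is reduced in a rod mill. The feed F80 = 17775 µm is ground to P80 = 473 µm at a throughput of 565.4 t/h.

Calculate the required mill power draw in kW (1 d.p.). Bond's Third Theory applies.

P = 1022.5 kW

W = 10 Wi (P80^-0.5 − F80^-0.5)
W = 10·4.7·(1/√473 − 1/√17775) = 10·4.7·(0.038479) = 1.8085 kWh/t
P = W·T = 1.8085·565.4 = 1022.5 kW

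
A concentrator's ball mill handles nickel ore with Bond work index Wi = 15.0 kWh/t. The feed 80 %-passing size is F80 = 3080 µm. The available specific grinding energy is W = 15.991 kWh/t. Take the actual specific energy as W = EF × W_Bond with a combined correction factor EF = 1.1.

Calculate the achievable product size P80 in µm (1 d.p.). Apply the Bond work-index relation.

Bond: W = 10·Wi·(1/√P80 − 1/√F80)
W_Bond = W / EF = 15.991 / 1.1 = 14.5373 kWh/t
1/√P80 = 1/√F80 + W_Bond/(10·Wi)
  = 14.5373/(10·15.0) + 1/√3080 = 0.096915 + 0.018019 = 0.114934
P80 = (1/0.114934)² = 8.7007² = 75.70 µm

P80 = 75.7 µm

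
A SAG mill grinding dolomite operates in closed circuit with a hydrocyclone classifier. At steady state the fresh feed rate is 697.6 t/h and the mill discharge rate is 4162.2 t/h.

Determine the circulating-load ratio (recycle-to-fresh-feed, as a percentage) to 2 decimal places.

CL = 496.65 %

Steady state: M = F + R.
R = M − F = 4162.2 − 697.6 = 3464.6 t/h
CL = 100·R/F = 100·3464.6/697.6 = 496.65 %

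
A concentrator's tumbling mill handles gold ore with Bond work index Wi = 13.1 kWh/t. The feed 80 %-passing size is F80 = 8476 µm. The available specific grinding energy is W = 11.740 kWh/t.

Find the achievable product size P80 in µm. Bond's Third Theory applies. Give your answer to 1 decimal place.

P80 = 99.0 µm

Bond: W = 10·Wi·(1/√P80 − 1/√F80)
1/√P80 = 1/√F80 + W/(10·Wi)
  = 11.7400/(10·13.1) + 1/√8476 = 0.089618 + 0.010862 = 0.100480
P80 = (1/0.100480)² = 9.9522² = 99.05 µm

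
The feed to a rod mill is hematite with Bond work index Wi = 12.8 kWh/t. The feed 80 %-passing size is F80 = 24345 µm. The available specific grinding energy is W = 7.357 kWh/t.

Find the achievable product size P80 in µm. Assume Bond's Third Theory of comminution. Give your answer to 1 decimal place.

W = 10 Wi (P80^-0.5 − F80^-0.5)
⇒ 1/√P80 = W/(10 Wi) + 1/√F80
  = 7.3570/(10·12.8) + 1/√24345 = 0.057477 + 0.006409 = 0.063886
P80 = (1/0.063886)² = 15.6530² = 245.02 µm

P80 = 245.0 µm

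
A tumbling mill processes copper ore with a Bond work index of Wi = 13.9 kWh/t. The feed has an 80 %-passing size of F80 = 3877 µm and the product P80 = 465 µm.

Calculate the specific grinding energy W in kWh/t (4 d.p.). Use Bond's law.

W = 10 Wi (P80^-0.5 − F80^-0.5)
1/√465 = 0.046374;  1/√3877 = 0.016060
W = 10·13.9·(0.046374 − 0.016060) = 4.2136 kWh/t

W = 4.2136 kWh/t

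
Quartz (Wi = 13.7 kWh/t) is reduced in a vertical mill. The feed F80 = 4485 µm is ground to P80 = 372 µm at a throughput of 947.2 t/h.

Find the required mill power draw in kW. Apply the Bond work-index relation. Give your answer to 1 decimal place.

P = 4790.4 kW

W = 10 Wi / √P80 − 10 Wi / √F80
W = 10·13.7·(1/√372 − 1/√4485) = 10·13.7·(0.036916) = 5.0574 kWh/t
P_mill = W·ṁ = 5.0574·947.2 = 4790.4 kW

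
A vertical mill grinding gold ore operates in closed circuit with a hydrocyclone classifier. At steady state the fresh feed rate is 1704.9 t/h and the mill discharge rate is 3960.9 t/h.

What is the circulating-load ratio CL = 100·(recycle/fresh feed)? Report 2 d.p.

Steady state: M = F + R.
R = M − F = 3960.9 − 1704.9 = 2256.0 t/h
CL = 100·R/F = 100·2256.0/1704.9 = 132.32 %

CL = 132.32 %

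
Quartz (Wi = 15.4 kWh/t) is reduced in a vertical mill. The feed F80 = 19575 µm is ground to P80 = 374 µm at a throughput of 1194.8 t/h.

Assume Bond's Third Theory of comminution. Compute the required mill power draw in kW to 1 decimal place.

W = 10 Wi (P80^-0.5 − F80^-0.5)
W = 10·15.4·(1/√374 − 1/√19575) = 10·15.4·(0.044561) = 6.8624 kWh/t
P_mill = W·ṁ = 6.8624·1194.8 = 8199.3 kW

P = 8199.3 kW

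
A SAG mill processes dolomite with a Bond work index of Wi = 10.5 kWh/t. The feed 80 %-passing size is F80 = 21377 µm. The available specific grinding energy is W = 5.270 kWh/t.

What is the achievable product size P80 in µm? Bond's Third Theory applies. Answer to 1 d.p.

W_Bond = 10·Wi·(1/√P₈₀ − 1/√F₈₀)
⇒ 1/√P80 = W/(10 Wi) + 1/√F80
  = 5.2700/(10·10.5) + 1/√21377 = 0.050190 + 0.006840 = 0.057030
P80 = (1/0.057030)² = 17.5346² = 307.46 µm

P80 = 307.5 µm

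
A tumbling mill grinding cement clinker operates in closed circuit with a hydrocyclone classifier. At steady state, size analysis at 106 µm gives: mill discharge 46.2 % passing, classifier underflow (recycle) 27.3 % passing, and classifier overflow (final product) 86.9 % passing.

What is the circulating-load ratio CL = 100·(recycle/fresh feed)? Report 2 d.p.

Balance %-passing 106 µm (r = R/F):
(1+r)d = ru + o → r = (o−d)/(d−u)
r = (86.9 − 46.2)/(46.2 − 27.3) = 40.7/18.9 = 2.1534
CL = 100·r = 215.34 %

CL = 215.34 %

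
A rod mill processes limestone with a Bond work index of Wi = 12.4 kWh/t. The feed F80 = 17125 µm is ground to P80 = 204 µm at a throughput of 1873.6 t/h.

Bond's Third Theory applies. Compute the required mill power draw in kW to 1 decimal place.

Bond:  W = 10 Wi (1/√P − 1/√F)
W = 10·12.4·(1/√204 − 1/√17125) = 10·12.4·(0.062372) = 7.7342 kWh/t
Mill draw = 7.7342 × 1873.6 = 14490.8 kW

P = 14490.8 kW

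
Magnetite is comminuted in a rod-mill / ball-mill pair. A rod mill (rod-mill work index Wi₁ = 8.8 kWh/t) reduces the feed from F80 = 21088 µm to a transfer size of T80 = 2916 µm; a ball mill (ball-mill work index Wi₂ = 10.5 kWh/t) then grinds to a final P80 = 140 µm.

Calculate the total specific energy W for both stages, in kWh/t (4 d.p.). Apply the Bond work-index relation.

W = 7.9533 kWh/t

Bond: W = 10·Wi·(1/√P80 − 1/√F80)
Stage 1 (21088→2916 µm, Wi₁=8.8): W₁ = 10·8.8·(0.018519 − 0.006886) = 1.0236 kWh/t
Stage 2 (2916→140 µm, Wi₂=10.5): W₂ = 10·10.5·(0.084515 − 0.018519) = 6.9297 kWh/t
W = W₁ + W₂ = 1.0236 + 6.9297 = 7.9533 kWh/t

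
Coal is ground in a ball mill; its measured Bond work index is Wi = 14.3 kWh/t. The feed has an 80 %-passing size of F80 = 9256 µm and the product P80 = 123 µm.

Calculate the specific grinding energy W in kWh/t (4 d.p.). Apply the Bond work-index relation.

Bond: W = 10·Wi·(1/√P80 − 1/√F80)
1/√123 = 0.090167;  1/√9256 = 0.010394
W = 10·14.3·(0.090167 − 0.010394) = 11.4075 kWh/t

W = 11.4075 kWh/t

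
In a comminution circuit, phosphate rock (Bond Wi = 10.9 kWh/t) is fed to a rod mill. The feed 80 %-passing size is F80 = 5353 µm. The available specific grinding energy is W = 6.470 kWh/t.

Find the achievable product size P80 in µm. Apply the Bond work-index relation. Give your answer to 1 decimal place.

P80 = 187.5 µm

W = 10 Wi (P80^-0.5 − F80^-0.5)
⇒ 1/√P80 = W/(10 Wi) + 1/√F80
  = 6.4700/(10·10.9) + 1/√5353 = 0.059358 + 0.013668 = 0.073026
P80 = (1/0.073026)² = 13.6938² = 187.52 µm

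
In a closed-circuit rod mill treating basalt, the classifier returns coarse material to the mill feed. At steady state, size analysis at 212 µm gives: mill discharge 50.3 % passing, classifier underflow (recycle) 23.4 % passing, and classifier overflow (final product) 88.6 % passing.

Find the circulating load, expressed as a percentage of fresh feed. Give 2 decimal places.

Balance %-passing 212 µm (r = R/F):
Fd + Rd = Ru + Fo ⇒ R/F = (o−d)/(d−u)
r = (88.6 − 50.3)/(50.3 − 23.4) = 38.3/26.9 = 1.4238
CL = 100·r = 142.38 %

CL = 142.38 %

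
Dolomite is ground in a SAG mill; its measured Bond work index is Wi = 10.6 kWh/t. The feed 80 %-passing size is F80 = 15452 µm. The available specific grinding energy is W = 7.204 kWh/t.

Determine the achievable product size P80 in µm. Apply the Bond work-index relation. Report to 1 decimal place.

P80 = 173.1 µm

Bond: W = 10·Wi·(1/√P80 − 1/√F80)
1/√P80 = 1/√F80 + W/(10·Wi)
  = 7.2040/(10·10.6) + 1/√15452 = 0.067962 + 0.008045 = 0.076007
P80 = (1/0.076007)² = 13.1567² = 173.10 µm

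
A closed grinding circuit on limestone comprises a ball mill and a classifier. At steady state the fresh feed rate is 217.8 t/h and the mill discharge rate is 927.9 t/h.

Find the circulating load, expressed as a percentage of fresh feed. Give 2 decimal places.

CL = 326.03 %

Steady state: M = F + R.
R = M − F = 927.9 − 217.8 = 710.1 t/h
CL = 100·R/F = 100·710.1/217.8 = 326.03 %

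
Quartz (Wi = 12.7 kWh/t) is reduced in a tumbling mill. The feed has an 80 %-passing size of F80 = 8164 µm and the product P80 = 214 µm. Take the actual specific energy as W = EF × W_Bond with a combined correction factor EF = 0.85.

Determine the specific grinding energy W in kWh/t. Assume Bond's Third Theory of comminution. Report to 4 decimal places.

W = 6.1846 kWh/t

W = 10 Wi (1/√P80 − 1/√F80)  [Bond]
1/√214 = 0.068359;  1/√8164 = 0.011067
W = 10·12.7·(0.068359 − 0.011067) = 7.2760 kWh/t
W_actual = 0.85 × 7.2760 = 6.1846 kWh/t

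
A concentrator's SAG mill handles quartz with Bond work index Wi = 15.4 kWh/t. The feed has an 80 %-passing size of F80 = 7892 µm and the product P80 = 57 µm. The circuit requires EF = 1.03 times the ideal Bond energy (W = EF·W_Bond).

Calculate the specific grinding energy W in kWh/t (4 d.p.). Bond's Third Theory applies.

Bond:  W = 10 Wi (1/√P − 1/√F)
1/√57 = 0.132453;  1/√7892 = 0.011257
W = 10·15.4·(0.132453 − 0.011257) = 18.6643 kWh/t
Corrected W = EF·W_Bond = 1.03·18.6643 = 19.2242 kWh/t

W = 19.2242 kWh/t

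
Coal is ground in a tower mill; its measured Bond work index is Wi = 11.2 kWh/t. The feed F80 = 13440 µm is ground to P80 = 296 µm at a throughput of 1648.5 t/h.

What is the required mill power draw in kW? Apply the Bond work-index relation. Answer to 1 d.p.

P = 9138.9 kW

W = 10 Wi (1/√P80 − 1/√F80)  [Bond]
W = 10·11.2·(1/√296 − 1/√13440) = 10·11.2·(0.049498) = 5.5438 kWh/t
P = W·T = 5.5438·1648.5 = 9138.9 kW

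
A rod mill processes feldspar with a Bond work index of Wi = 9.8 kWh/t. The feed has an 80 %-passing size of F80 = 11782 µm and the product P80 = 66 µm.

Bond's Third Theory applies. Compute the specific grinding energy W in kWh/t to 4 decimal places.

W = 10 Wi / √P80 − 10 Wi / √F80
1/√66 = 0.123091;  1/√11782 = 0.009213
W = 10·9.8·(0.123091 − 0.009213) = 11.1601 kWh/t

W = 11.1601 kWh/t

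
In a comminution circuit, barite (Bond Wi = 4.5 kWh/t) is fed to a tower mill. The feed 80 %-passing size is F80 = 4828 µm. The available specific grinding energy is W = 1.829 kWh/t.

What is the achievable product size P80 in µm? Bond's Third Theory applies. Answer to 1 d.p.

W = 10 Wi / √P80 − 10 Wi / √F80
P80^-0.5 = F80^-0.5 + W/(10 Wi)
  = 1.8290/(10·4.5) + 1/√4828 = 0.040644 + 0.014392 = 0.055036
P80 = (1/0.055036)² = 18.1698² = 330.14 µm

P80 = 330.1 µm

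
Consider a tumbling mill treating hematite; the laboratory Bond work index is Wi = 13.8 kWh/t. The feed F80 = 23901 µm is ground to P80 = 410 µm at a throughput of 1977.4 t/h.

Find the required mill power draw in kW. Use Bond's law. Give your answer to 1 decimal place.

W = 10 Wi (1/√P80 − 1/√F80)  [Bond]
W = 10·13.8·(1/√410 − 1/√23901) = 10·13.8·(0.042918) = 5.9227 kWh/t
P = W·T = 5.9227·1977.4 = 11711.6 kW

P = 11711.6 kW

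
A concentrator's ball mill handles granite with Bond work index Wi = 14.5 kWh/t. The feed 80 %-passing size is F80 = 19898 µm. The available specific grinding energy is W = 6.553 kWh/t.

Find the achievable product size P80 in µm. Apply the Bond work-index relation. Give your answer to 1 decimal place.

P80 = 365.8 µm

W = 10·Wi·(P80^(-½) − F80^(-½))
1/√P80 = 1/√F80 + W/(10·Wi)
  = 6.5530/(10·14.5) + 1/√19898 = 0.045193 + 0.007089 = 0.052282
P80 = (1/0.052282)² = 19.1269² = 365.84 µm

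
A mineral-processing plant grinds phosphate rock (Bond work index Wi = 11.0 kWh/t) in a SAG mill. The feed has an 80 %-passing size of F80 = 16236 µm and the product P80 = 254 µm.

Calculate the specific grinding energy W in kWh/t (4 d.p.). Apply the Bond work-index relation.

W = 6.0387 kWh/t

W_Bond = 10·Wi·(1/√P₈₀ − 1/√F₈₀)
1/√254 = 0.062746;  1/√16236 = 0.007848
W = 10·11.0·(0.062746 − 0.007848) = 6.0387 kWh/t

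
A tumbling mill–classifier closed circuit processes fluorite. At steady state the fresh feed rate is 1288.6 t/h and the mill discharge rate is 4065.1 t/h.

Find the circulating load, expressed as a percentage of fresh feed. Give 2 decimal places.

CL = 215.47 %

Mill node: discharge = fresh + recycle.
R = M − F = 4065.1 − 1288.6 = 2776.5 t/h
CL = 100·R/F = 100·2776.5/1288.6 = 215.47 %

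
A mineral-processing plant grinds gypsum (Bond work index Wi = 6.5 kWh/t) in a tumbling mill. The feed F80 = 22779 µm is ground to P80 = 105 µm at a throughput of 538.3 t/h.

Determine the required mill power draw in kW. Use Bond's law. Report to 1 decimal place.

P = 3182.8 kW

W_Bond = 10·Wi·(1/√P₈₀ − 1/√F₈₀)
W = 10·6.5·(1/√105 − 1/√22779) = 10·6.5·(0.090964) = 5.9127 kWh/t
Mill draw = 5.9127 × 538.3 = 3182.8 kW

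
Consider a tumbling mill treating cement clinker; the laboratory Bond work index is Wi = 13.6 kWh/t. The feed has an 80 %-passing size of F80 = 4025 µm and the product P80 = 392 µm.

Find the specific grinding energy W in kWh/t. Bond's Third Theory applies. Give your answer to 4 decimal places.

Bond: W = 10·Wi·(1/√P80 − 1/√F80)
1/√392 = 0.050508;  1/√4025 = 0.015762
W = 10·13.6·(0.050508 − 0.015762) = 4.7254 kWh/t

W = 4.7254 kWh/t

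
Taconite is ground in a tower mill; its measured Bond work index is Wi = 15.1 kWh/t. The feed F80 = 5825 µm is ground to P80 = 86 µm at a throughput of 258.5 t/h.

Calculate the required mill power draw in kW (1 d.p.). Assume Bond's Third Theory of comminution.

W = 10·Wi·(P80^(-½) − F80^(-½))
W = 10·15.1·(1/√86 − 1/√5825) = 10·15.1·(0.094730) = 14.3043 kWh/t
Power = W × throughput = 14.3043 kWh/t × 258.5 t/h = 3697.7 kW

P = 3697.7 kW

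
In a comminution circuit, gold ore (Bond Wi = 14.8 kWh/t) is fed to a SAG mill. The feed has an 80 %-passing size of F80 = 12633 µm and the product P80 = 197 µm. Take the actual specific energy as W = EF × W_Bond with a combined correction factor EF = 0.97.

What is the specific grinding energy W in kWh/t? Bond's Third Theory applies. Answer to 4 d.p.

W = 8.9510 kWh/t

W = 10 Wi (P80^-0.5 − F80^-0.5)
1/√197 = 0.071247;  1/√12633 = 0.008897
W = 10·14.8·(0.071247 − 0.008897) = 9.2278 kWh/t
Corrected W = EF·W_Bond = 0.97·9.2278 = 8.9510 kWh/t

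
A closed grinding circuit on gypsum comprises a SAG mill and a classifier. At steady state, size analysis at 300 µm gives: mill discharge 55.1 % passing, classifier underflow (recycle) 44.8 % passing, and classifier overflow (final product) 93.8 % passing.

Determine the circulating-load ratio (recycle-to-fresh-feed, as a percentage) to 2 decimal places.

CL = 375.73 %

Let r = R/F. Size balance at 300 µm:
d + r·d = r·u + o → r(d−u) = o−d
r = (93.8 − 55.1)/(55.1 − 44.8) = 38.7/10.3 = 3.7573
CL = 100·r = 375.73 %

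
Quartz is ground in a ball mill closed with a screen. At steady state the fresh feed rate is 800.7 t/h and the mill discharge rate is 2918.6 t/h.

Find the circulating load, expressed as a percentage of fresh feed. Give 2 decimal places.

CL = 264.51 %

Steady state: M = F + R.
R = M − F = 2918.6 − 800.7 = 2117.9 t/h
CL = 100·R/F = 100·2117.9/800.7 = 264.51 %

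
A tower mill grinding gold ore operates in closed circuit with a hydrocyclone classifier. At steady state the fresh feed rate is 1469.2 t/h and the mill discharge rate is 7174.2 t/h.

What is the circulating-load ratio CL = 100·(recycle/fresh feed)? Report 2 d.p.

CL = 388.31 %

Mill node: discharge = fresh + recycle.
R = M − F = 7174.2 − 1469.2 = 5705.0 t/h
CL = 100·R/F = 100·5705.0/1469.2 = 388.31 %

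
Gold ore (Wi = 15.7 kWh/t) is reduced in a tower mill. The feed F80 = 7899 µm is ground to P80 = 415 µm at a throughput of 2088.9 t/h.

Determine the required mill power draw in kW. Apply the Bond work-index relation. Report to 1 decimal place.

P = 12408.7 kW

W_Bond = 10·Wi·(1/√P₈₀ − 1/√F₈₀)
W = 10·15.7·(1/√415 − 1/√7899) = 10·15.7·(0.037836) = 5.9403 kWh/t
Mill draw = 5.9403 × 2088.9 = 12408.7 kW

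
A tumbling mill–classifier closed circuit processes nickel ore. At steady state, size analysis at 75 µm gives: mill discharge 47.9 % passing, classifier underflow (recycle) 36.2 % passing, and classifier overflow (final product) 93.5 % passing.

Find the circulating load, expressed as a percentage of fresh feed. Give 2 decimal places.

Mass balance on the −75 µm fraction:
(1+r)d = ru + o → r = (o−d)/(d−u)
r = (93.5 − 47.9)/(47.9 − 36.2) = 45.6/11.7 = 3.8974
CL = 100·r = 389.74 %

CL = 389.74 %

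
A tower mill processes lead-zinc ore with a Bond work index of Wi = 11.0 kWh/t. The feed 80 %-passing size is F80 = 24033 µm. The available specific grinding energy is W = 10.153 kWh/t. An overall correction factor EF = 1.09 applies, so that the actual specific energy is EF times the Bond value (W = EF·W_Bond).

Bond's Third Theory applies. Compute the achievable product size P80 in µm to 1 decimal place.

Bond: W = 10·Wi·(1/√P80 − 1/√F80)
W_Bond = W / EF = 10.153 / 1.09 = 9.3147 kWh/t
P80^(−½) = W_Bond/(10 Wi) + F80^(−½)
  = 9.3147/(10·11.0) + 1/√24033 = 0.084679 + 0.006451 = 0.091129
P80 = (1/0.091129)² = 10.9734² = 120.42 µm

P80 = 120.4 µm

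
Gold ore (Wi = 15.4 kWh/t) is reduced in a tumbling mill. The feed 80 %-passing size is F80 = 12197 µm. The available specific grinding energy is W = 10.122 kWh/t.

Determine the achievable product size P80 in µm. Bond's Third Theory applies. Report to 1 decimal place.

P80 = 178.8 µm

W = 10 Wi (1/√P80 − 1/√F80)  [Bond]
⇒ 1/√P80 = W/(10·Wi) + 1/√F80
  = 10.1220/(10·15.4) + 1/√12197 = 0.065727 + 0.009055 = 0.074782
P80 = (1/0.074782)² = 13.3722² = 178.82 µm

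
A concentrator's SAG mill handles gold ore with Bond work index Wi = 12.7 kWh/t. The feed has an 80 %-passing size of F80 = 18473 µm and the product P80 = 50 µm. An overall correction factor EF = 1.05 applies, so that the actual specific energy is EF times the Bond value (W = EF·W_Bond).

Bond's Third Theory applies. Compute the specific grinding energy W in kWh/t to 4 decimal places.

W = 17.8774 kWh/t

W = 10·Wi·(P80^(-½) − F80^(-½))
1/√50 = 0.141421;  1/√18473 = 0.007358
W = 10·12.7·(0.141421 − 0.007358) = 17.0261 kWh/t
Apply correction: 17.0261 × 1.05 = 17.8774 kWh/t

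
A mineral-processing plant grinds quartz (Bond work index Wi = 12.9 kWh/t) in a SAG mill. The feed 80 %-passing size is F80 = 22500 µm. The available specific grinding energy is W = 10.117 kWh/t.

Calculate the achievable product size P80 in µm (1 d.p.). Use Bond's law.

P80 = 138.1 µm

W = 10 Wi / √P80 − 10 Wi / √F80
⇒ 1/√P80 = W/(10 Wi) + 1/√F80
  = 10.1170/(10·12.9) + 1/√22500 = 0.078426 + 0.006667 = 0.085093
P80 = (1/0.085093)² = 11.7518² = 138.11 µm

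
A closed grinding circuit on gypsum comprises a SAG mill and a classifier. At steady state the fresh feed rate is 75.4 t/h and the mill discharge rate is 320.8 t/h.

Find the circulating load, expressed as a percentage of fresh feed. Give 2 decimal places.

M = F + R at steady state, so:
R = M − F = 320.8 − 75.4 = 245.4 t/h
CL = 100·R/F = 100·245.4/75.4 = 325.46 %

CL = 325.46 %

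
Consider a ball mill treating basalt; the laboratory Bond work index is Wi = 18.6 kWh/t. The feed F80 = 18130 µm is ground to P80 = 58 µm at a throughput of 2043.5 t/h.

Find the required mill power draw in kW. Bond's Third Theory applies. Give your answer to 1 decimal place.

P = 47085.5 kW

W = 10·Wi·(P80^(-½) − F80^(-½))
W = 10·18.6·(1/√58 − 1/√18130) = 10·18.6·(0.123880) = 23.0416 kWh/t
P_mill = W·ṁ = 23.0416·2043.5 = 47085.5 kW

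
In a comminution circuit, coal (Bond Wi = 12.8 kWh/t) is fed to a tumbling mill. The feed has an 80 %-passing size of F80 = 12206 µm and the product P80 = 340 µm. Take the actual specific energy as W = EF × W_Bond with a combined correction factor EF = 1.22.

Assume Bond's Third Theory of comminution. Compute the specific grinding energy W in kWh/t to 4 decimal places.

W_Bond = 10·Wi·(1/√P₈₀ − 1/√F₈₀)
1/√340 = 0.054233;  1/√12206 = 0.009051
W = 10·12.8·(0.054233 − 0.009051) = 5.7832 kWh/t
With EF = 1.22: W = 5.7832·1.22 = 7.0555 kWh/t

W = 7.0555 kWh/t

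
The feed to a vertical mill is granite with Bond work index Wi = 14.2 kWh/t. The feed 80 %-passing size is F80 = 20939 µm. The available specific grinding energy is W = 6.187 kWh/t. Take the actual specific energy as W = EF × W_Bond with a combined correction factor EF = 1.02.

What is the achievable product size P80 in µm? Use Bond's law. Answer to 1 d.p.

W = 10·Wi·[P80^(−½) − F80^(−½)]
W_Bond = W / EF = 6.187 / 1.02 = 6.0657 kWh/t
1/√P80 = 1/√F80 + W_Bond/(10·Wi)
  = 6.0657/(10·14.2) + 1/√20939 = 0.042716 + 0.006911 = 0.049627
P80 = (1/0.049627)² = 20.1504² = 406.04 µm

P80 = 406.0 µm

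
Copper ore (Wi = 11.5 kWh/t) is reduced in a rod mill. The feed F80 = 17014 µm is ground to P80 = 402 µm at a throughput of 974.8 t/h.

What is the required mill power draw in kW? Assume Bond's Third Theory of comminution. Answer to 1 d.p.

P = 4731.7 kW

W = 10 Wi (P80^-0.5 − F80^-0.5)
W = 10·11.5·(1/√402 − 1/√17014) = 10·11.5·(0.042209) = 4.8540 kWh/t
Power = W × throughput = 4.8540 kWh/t × 974.8 t/h = 4731.7 kW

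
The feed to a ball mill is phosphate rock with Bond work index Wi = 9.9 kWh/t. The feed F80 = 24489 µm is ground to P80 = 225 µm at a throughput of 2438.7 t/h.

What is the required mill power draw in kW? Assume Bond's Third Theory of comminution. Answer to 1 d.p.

P = 14552.6 kW

W = 10·Wi·[P80^(−½) − F80^(−½)]
W = 10·9.9·(1/√225 − 1/√24489) = 10·9.9·(0.060276) = 5.9674 kWh/t
P = W·T = 5.9674·2438.7 = 14552.6 kW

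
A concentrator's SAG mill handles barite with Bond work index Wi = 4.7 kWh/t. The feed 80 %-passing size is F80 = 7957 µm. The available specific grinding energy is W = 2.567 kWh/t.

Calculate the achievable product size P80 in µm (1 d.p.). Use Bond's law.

P80 = 230.8 µm

Bond: W = 10·Wi·(1/√P80 − 1/√F80)
⇒ 1/√P80 = W/(10 Wi) + 1/√F80
  = 2.5670/(10·4.7) + 1/√7957 = 0.054617 + 0.011211 = 0.065828
P80 = (1/0.065828)² = 15.1912² = 230.77 µm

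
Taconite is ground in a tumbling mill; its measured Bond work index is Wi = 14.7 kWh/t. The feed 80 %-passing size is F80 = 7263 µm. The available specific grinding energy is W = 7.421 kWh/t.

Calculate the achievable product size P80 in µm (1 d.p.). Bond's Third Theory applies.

P80 = 258.3 µm

W = 10 Wi (1/√P80 − 1/√F80)  [Bond]
P80^-0.5 = F80^-0.5 + W/(10 Wi)
  = 7.4210/(10·14.7) + 1/√7263 = 0.050483 + 0.011734 = 0.062217
P80 = (1/0.062217)² = 16.0728² = 258.34 µm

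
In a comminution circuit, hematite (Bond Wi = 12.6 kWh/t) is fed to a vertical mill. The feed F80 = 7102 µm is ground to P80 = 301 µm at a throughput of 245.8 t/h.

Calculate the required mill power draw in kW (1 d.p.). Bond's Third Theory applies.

P = 1417.6 kW

W = 10·Wi·[P80^(−½) − F80^(−½)]
W = 10·12.6·(1/√301 − 1/√7102) = 10·12.6·(0.045773) = 5.7674 kWh/t
P_mill = W·ṁ = 5.7674·245.8 = 1417.6 kW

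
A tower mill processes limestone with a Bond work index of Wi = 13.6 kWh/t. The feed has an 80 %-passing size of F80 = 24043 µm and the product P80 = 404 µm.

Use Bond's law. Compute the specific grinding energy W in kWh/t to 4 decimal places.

W_Bond = 10·Wi·(1/√P₈₀ − 1/√F₈₀)
1/√404 = 0.049752;  1/√24043 = 0.006449
W = 10·13.6·(0.049752 − 0.006449) = 5.8892 kWh/t

W = 5.8892 kWh/t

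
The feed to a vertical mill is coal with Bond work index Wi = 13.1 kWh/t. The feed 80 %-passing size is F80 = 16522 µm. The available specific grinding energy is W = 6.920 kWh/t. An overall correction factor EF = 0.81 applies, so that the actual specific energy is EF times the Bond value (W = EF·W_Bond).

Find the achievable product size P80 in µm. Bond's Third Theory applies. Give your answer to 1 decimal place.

P80 = 187.7 µm

Bond:  W = 10 Wi (1/√P − 1/√F)
W_Bond = W / EF = 6.920 / 0.81 = 8.5432 kWh/t
⇒ 1/√P80 = W_Bond/(10 Wi) + 1/√F80
  = 8.5432/(10·13.1) + 1/√16522 = 0.065215 + 0.007780 = 0.072995
P80 = (1/0.072995)² = 13.6995² = 187.68 µm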